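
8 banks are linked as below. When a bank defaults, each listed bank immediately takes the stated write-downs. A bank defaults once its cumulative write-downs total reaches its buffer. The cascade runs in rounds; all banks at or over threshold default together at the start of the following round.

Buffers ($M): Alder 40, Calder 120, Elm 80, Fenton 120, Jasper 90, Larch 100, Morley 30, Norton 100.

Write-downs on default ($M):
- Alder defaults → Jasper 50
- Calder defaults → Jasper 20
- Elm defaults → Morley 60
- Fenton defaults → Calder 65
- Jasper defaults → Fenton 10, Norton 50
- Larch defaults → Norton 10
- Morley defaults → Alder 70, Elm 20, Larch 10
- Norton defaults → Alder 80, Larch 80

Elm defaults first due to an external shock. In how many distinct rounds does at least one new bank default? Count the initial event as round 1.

3

Round 1 — Elm defaults (initial).
  Morley: +60 → 60 ≥ 30
Round 2 — Morley defaults.
  Alder: +70 → 70 ≥ 40
  Larch: +10 → 10 < 100
Round 3 — Alder defaults.
  Jasper: +50 → 50 < 90
No further defaults.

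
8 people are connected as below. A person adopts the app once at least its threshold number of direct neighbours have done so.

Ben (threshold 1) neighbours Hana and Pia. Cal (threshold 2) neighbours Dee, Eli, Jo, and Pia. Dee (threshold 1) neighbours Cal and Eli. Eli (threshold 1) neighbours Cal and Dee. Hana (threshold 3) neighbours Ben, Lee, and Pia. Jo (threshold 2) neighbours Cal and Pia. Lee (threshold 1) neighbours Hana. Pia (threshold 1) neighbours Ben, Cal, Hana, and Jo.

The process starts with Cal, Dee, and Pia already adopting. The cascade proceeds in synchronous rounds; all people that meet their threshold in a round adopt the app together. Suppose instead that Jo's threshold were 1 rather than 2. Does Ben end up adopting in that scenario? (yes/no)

With Jo's threshold at 1:
Round 1 — Cal, Dee, Pia adopt the app (initial).
Round 2 — checking thresholds:
  Ben: 1 of 2 neighbours ≥ 1, adopts the app.
  Eli: 2 of 2 neighbours ≥ 1, adopts the app.
  Hana: 1 of 3 neighbours < 3, not yet.
  Jo: 2 of 2 neighbours ≥ 1, adopts the app.
Round 3 — no new adoptions; cascade stops.

yes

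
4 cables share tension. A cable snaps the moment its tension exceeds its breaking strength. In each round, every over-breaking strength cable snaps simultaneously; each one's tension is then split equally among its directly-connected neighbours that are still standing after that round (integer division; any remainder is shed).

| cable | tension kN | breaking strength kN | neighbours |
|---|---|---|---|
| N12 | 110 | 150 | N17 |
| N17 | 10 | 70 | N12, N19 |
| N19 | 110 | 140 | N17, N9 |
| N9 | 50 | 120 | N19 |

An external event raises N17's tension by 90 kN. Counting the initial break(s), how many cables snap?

4

Round 1 — N17 at 100 > 70. N17 snaps.
  N17 sheds 100 kN to N12, N19: 50 each.
    N12: 110+50 = 160 > 150
    N19: 110+50 = 160 > 140
Round 2 — N12, N19 snap.
  N12 sheds 160 kN: no online neighbours, lost.
  N19 sheds 160 kN to N9: 160 each.
    N9: 50+160 = 210 > 120
Round 3 — N9 snaps.
  N9 sheds 210 kN: no online neighbours, lost.
No further breaks.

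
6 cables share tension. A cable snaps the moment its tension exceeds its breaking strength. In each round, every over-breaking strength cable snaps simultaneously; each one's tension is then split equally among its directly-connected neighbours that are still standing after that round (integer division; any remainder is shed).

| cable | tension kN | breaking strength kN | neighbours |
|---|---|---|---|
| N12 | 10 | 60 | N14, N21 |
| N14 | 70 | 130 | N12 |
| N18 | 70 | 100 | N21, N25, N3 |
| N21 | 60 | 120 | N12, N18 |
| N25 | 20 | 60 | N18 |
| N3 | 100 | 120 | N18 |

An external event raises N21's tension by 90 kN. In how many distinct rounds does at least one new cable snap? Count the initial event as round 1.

Round 1 — N21 at 150 > 120. N21 snaps.
  N21 sheds 150 kN to N12, N18: 75 each.
    N12: 10+75 = 85 > 60
    N18: 70+75 = 145 > 100
Round 2 — N12, N18 snap.
  N12 sheds 85 kN to N14: 85 each.
    N14: 70+85 = 155 > 130
  N18 sheds 145 kN to N25, N3: 72 each (1 lost).
    N25: 20+72 = 92 > 60
    N3: 100+72 = 172 > 120
Round 3 — N14, N25, N3 snap.
  N14 sheds 155 kN: no online neighbours, lost.
  N25 sheds 92 kN: no online neighbours, lost.
  N3 sheds 172 kN: no online neighbours, lost.
No further breaks.

3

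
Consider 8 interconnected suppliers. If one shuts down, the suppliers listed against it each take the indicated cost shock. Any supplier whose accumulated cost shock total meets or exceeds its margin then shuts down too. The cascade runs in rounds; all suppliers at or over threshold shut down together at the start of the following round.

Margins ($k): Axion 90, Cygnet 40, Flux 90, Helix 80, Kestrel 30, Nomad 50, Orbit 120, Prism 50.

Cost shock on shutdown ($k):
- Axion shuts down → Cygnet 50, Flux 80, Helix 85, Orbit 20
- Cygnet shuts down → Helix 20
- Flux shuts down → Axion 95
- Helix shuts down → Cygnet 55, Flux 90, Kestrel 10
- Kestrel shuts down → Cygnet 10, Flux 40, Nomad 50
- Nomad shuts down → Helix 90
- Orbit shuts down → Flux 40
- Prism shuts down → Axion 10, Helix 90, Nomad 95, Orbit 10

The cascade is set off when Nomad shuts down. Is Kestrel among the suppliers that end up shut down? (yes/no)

Round 1 — Nomad shuts down (initial).
  Helix: +90 → 90 ≥ 80
Round 2 — Helix shuts down.
  Cygnet: +55 → 55 ≥ 40
  Flux: +90 → 90 ≥ 90
  Kestrel: +10 → 10 < 30
Round 3 — Cygnet, Flux shut down.
  Axion: +95 → 95 ≥ 90
Round 4 — Axion shuts down.
  Orbit: +20 → 20 < 120
No further shutdowns.

no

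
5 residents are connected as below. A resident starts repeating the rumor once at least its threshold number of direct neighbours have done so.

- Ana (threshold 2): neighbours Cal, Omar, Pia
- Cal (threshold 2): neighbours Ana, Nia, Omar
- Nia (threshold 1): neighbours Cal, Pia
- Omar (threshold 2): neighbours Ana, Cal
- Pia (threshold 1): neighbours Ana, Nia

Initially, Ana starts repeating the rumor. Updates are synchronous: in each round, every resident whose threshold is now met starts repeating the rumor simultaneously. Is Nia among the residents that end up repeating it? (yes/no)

yes

Round 1 — Ana starts repeating the rumor (initial).
Round 2 — checking thresholds:
  Cal: 1 of 3 neighbours < 2, holds.
  Omar: 1 of 2 neighbours < 2, holds.
  Pia: 1 of 2 neighbours ≥ 1, starts repeating the rumor.
Round 3 — checking thresholds:
  Cal: 1 of 3 neighbours < 2, holds.
  Nia: 1 of 2 neighbours ≥ 1, starts repeating the rumor.
  Omar: 1 of 2 neighbours < 2, holds.
Round 4 — checking thresholds:
  Cal: 2 of 3 neighbours ≥ 2, starts repeating the rumor.
  Omar: 1 of 2 neighbours < 2, holds.
Round 5 — checking thresholds:
  Omar: 2 of 2 neighbours ≥ 2, starts repeating the rumor.
Round 6 — no new spreads; cascade stops.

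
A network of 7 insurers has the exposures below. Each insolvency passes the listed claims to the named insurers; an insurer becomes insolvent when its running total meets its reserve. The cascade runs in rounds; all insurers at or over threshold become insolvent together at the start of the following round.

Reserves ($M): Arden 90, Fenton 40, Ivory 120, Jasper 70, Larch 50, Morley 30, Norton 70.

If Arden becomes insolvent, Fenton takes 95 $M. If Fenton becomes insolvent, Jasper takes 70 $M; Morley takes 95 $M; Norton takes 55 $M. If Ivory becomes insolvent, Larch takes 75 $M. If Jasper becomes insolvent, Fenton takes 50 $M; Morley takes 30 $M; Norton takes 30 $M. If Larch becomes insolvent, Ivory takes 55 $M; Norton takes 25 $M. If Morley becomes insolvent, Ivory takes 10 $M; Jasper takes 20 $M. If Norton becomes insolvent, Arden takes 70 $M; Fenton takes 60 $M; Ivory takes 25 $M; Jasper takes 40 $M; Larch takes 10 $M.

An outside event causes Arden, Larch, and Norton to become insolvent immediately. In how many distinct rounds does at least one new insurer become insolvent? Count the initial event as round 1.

Round 1 — Arden, Larch, Norton become insolvent (initial).
  Fenton: +95+60 → 155 ≥ 40
  Ivory: +55+25 → 80 < 120
  Jasper: +40 → 40 < 70
Round 2 — Fenton becomes insolvent.
  Jasper: +70 → 110 ≥ 70
  Morley: +95 → 95 ≥ 30
Round 3 — Jasper, Morley become insolvent.
  Ivory: +10 → 90 < 120
No further insolvencies.

3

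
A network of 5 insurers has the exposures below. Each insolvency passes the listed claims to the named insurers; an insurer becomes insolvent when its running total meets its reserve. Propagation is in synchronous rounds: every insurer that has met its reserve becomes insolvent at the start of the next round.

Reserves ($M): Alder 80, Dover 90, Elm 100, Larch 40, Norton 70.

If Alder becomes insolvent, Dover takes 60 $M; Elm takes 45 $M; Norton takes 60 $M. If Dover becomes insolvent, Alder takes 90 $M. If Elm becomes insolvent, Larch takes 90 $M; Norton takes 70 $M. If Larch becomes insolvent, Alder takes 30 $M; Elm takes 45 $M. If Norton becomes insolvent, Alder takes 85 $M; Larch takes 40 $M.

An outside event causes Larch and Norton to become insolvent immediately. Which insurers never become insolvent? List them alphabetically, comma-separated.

Round 1 — Larch, Norton become insolvent (initial).
  Alder: +30+85 → 115 ≥ 80
  Elm: +45 → 45 < 100
Round 2 — Alder becomes insolvent.
  Dover: +60 → 60 < 90
  Elm: +45 → 90 < 100
No further insolvencies.

Dover, Elm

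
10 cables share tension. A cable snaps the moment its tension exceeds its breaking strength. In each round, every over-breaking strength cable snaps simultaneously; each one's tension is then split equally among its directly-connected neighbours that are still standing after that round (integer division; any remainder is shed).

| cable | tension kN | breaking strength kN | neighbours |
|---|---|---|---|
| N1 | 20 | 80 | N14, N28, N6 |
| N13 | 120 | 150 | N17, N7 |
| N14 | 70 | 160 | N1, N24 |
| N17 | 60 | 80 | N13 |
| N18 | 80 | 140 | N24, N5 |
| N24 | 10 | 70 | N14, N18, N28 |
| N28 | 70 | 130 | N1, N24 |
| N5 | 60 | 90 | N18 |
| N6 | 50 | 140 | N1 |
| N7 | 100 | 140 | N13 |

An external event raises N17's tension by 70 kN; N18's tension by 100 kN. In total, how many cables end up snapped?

6

Round 1 — N17 at 130 > 80; N18 at 180 > 140. N17, N18 snap.
  N17 sheds 130 kN to N13: 130 each.
    N13: 120+130 = 250 > 150
  N18 sheds 180 kN to N24, N5: 90 each.
    N24: 10+90 = 100 > 70
    N5: 60+90 = 150 > 90
Round 2 — N13, N24, N5 snap.
  N13 sheds 250 kN to N7: 250 each.
    N7: 100+250 = 350 > 140
  N24 sheds 100 kN to N14, N28: 50 each.
    N14: 70+50 = 120 ≤ 160
    N28: 70+50 = 120 ≤ 130
  N5 sheds 150 kN: no online neighbours, lost.
Round 3 — N7 snaps.
  N7 sheds 350 kN: no online neighbours, lost.
No further breaks.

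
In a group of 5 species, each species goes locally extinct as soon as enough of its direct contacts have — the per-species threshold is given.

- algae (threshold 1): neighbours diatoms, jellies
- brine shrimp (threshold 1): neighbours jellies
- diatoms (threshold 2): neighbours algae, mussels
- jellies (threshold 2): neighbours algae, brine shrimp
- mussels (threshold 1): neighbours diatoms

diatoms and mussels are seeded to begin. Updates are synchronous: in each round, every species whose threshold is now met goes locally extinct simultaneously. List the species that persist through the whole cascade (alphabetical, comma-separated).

Round 1 — diatoms, mussels go locally extinct (initial).
Round 2 — checking thresholds:
  algae: 1 of 2 neighbours ≥ 1, goes locally extinct.
Round 3 — no new extinctions; cascade stops.

brine shrimp, jellies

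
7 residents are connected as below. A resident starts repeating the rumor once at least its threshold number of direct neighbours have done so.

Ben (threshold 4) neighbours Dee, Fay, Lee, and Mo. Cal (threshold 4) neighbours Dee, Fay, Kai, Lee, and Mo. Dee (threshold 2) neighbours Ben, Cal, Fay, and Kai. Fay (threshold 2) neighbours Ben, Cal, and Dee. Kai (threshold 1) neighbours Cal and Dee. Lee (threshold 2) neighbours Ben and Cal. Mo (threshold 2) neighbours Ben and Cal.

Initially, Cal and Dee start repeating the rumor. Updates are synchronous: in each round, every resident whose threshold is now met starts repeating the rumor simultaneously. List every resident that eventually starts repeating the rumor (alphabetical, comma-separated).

Round 1 — Cal, Dee start repeating the rumor (initial).
Round 2 — checking thresholds:
  Ben: 1 of 4 neighbours < 4, not yet.
  Fay: 2 of 3 neighbours ≥ 2, starts repeating the rumor.
  Kai: 2 of 2 neighbours ≥ 1, starts repeating the rumor.
  Lee: 1 of 2 neighbours < 2, not yet.
  Mo: 1 of 2 neighbours < 2, not yet.
Round 3 — no new spreads; cascade stops.

Cal, Dee, Fay, Kai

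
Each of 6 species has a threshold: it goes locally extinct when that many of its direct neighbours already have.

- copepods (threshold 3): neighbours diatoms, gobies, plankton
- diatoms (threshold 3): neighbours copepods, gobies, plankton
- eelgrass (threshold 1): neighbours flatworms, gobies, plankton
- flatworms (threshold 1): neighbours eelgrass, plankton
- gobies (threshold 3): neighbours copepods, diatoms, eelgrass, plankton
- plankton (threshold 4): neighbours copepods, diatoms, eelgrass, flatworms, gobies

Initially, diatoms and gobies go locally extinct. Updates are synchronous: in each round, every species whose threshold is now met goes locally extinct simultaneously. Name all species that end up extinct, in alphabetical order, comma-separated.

copepods, diatoms, eelgrass, flatworms, gobies, plankton

Round 1 — diatoms, gobies go locally extinct (initial).
Round 2 — checking thresholds:
  copepods: 2 of 3 neighbours < 3, not yet.
  eelgrass: 1 of 3 neighbours ≥ 1, goes locally extinct.
  plankton: 2 of 5 neighbours < 4, not yet.
Round 3 — checking thresholds:
  copepods: 2 of 3 neighbours < 3, not yet.
  flatworms: 1 of 2 neighbours ≥ 1, goes locally extinct.
  plankton: 3 of 5 neighbours < 4, not yet.
Round 4 — checking thresholds:
  copepods: 2 of 3 neighbours < 3, not yet.
  plankton: 4 of 5 neighbours ≥ 4, goes locally extinct.
Round 5 — checking thresholds:
  copepods: 3 of 3 neighbours ≥ 3, goes locally extinct.
Round 6 — no new extinctions; cascade stops.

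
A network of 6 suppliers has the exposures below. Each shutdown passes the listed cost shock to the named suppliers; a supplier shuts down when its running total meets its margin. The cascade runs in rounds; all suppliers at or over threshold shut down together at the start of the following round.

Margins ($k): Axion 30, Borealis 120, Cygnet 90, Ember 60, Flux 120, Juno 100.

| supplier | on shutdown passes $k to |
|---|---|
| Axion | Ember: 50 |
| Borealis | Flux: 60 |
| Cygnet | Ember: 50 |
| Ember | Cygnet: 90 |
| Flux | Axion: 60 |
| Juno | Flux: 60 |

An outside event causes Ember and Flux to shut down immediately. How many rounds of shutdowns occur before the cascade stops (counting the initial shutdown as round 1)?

Round 1 — Ember, Flux shut down (initial).
  Axion: +60 → 60 ≥ 30
  Cygnet: +90 → 90 ≥ 90
Round 2 — Axion, Cygnet shut down.
No further shutdowns.

2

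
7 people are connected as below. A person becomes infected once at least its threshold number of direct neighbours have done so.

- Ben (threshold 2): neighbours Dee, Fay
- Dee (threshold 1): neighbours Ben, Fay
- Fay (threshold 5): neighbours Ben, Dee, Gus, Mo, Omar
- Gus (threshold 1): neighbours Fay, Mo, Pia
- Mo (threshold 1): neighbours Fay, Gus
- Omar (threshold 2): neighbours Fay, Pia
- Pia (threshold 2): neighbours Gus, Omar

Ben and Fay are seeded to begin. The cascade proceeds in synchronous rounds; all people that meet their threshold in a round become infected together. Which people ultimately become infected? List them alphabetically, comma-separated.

Round 1 — Ben, Fay become infected (initial).
Round 2 — checking thresholds:
  Dee: 2 of 2 neighbours ≥ 1, becomes infected.
  Gus: 1 of 3 neighbours ≥ 1, becomes infected.
  Mo: 1 of 2 neighbours ≥ 1, becomes infected.
  Omar: 1 of 2 neighbours < 2, not yet.
Round 3 — no new infections; cascade stops.

Ben, Dee, Fay, Gus, Mo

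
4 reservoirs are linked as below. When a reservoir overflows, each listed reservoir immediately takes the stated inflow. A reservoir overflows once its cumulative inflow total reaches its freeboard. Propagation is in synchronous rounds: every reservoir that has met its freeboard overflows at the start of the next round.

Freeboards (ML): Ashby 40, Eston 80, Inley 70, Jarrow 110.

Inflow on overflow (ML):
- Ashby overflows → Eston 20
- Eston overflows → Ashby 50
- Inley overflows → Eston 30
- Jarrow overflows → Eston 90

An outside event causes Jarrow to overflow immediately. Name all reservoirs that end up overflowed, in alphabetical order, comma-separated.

Ashby, Eston, Jarrow

Round 1 — Jarrow overflows (initial).
  Eston: +90 → 90 ≥ 80
Round 2 — Eston overflows.
  Ashby: +50 → 50 ≥ 40
Round 3 — Ashby overflows.
No further overflows.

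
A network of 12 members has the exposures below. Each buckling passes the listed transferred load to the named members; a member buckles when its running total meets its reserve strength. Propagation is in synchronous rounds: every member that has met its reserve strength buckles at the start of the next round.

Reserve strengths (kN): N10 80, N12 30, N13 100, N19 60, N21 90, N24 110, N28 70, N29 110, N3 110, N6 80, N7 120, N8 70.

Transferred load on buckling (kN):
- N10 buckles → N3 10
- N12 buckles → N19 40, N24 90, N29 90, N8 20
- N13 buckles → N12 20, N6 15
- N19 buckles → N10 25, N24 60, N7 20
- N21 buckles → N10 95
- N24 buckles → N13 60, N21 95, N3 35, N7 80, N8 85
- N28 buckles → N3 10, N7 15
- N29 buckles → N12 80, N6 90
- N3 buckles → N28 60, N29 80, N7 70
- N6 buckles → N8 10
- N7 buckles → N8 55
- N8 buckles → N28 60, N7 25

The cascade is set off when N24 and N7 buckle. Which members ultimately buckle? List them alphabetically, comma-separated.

N10, N21, N24, N7, N8

Round 1 — N24, N7 buckle (initial).
  N13: +60 → 60 < 100
  N21: +95 → 95 ≥ 90
  N3: +35 → 35 < 110
  N8: +85+55 → 140 ≥ 70
Round 2 — N21, N8 buckle.
  N10: +95 → 95 ≥ 80
  N28: +60 → 60 < 70
Round 3 — N10 buckles.
  N3: +10 → 45 < 110
No further bucklings.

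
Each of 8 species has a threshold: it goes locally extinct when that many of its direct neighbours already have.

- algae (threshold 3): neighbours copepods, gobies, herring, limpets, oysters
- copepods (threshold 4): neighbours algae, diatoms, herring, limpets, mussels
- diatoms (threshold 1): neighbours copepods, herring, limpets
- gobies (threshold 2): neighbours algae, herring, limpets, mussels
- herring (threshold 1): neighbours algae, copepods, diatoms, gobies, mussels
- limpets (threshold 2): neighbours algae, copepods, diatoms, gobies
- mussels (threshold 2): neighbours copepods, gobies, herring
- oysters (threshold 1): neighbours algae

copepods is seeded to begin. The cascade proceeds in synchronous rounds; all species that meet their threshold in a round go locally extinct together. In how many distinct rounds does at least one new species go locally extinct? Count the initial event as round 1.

Round 1 — copepods goes locally extinct (initial).
Round 2 — checking thresholds:
  algae: 1 of 5 neighbours < 3, below threshold.
  diatoms: 1 of 3 neighbours ≥ 1, goes locally extinct.
  herring: 1 of 5 neighbours ≥ 1, goes locally extinct.
  limpets: 1 of 4 neighbours < 2, below threshold.
  mussels: 1 of 3 neighbours < 2, below threshold.
Round 3 — checking thresholds:
  algae: 2 of 5 neighbours < 3, below threshold.
  gobies: 1 of 4 neighbours < 2, below threshold.
  limpets: 2 of 4 neighbours ≥ 2, goes locally extinct.
  mussels: 2 of 3 neighbours ≥ 2, goes locally extinct.
Round 4 — checking thresholds:
  algae: 3 of 5 neighbours ≥ 3, goes locally extinct.
  gobies: 3 of 4 neighbours ≥ 2, goes locally extinct.
Round 5 — checking thresholds:
  oysters: 1 of 1 neighbours ≥ 1, goes locally extinct.
Round 6 — no new extinctions; cascade stops.

5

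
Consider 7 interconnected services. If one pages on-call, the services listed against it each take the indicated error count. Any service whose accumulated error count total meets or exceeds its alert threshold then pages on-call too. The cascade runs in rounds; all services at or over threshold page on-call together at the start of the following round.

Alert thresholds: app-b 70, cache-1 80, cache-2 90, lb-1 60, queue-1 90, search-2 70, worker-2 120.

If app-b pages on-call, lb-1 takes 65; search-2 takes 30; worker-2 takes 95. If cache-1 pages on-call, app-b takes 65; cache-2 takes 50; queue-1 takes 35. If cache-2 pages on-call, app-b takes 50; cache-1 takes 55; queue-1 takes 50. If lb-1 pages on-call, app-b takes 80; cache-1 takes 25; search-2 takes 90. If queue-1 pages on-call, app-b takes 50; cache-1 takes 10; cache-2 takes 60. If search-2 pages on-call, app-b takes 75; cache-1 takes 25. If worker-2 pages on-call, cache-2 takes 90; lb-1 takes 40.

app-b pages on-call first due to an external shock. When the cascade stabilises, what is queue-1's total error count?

Round 1 — app-b pages on-call (initial).
  lb-1: +65 → 65 ≥ 60
  search-2: +30 → 30 < 70
  worker-2: +95 → 95 < 120
Round 2 — lb-1 pages on-call.
  cache-1: +25 → 25 < 80
  search-2: +90 → 120 ≥ 70
Round 3 — search-2 pages on-call.
  cache-1: +25 → 50 < 80
No further pages.

0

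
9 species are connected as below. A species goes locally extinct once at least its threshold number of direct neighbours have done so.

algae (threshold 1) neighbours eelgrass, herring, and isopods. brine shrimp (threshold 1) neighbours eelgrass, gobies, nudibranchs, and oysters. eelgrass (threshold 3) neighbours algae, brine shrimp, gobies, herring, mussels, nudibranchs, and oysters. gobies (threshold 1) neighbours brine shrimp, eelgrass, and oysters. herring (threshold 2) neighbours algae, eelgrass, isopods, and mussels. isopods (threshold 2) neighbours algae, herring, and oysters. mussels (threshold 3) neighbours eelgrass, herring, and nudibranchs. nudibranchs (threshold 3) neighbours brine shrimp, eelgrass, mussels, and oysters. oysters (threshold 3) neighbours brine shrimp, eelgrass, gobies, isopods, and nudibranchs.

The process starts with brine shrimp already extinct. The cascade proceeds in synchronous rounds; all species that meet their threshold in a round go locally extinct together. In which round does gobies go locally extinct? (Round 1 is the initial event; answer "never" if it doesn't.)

2

Round 1 — brine shrimp goes locally extinct (initial).
Round 2 — checking thresholds:
  eelgrass: 1 of 7 neighbours < 3, below threshold.
  gobies: 1 of 3 neighbours ≥ 1, goes locally extinct.
  nudibranchs: 1 of 4 neighbours < 3, below threshold.
  oysters: 1 of 5 neighbours < 3, below threshold.
Round 3 — no new extinctions; cascade stops.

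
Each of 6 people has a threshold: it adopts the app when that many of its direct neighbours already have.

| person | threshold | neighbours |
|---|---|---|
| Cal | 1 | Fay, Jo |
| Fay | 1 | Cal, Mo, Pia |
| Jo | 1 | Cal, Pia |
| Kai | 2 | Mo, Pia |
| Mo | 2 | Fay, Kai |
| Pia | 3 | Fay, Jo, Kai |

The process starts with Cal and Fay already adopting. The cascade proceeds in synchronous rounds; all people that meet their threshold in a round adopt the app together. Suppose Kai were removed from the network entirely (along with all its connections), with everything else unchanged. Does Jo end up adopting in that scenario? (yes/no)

With Kai removed:
Round 1 — Cal, Fay adopt the app (initial).
Round 2 — checking thresholds:
  Jo: 1 of 2 neighbours ≥ 1, adopts the app.
  Mo: 1 of 1 neighbours < 2, below threshold.
  Pia: 1 of 2 neighbours < 3, below threshold.
Round 3 — no new adoptions; cascade stops.

yes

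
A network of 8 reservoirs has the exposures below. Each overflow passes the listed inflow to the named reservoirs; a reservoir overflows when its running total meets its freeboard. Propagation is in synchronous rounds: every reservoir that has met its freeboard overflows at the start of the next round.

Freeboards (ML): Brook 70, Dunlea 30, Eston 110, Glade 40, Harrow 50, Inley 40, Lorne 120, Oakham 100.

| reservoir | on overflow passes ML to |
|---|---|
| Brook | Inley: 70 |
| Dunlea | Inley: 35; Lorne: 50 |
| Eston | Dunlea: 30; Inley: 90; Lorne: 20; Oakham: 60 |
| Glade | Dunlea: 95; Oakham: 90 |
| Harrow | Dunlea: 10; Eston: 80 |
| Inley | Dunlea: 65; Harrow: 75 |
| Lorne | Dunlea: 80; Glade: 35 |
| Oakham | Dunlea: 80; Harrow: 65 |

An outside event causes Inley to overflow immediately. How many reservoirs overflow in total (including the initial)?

Round 1 — Inley overflows (initial).
  Dunlea: +65 → 65 ≥ 30
  Harrow: +75 → 75 ≥ 50
Round 2 — Dunlea, Harrow overflow.
  Eston: +80 → 80 < 110
  Lorne: +50 → 50 < 120
No further overflows.

3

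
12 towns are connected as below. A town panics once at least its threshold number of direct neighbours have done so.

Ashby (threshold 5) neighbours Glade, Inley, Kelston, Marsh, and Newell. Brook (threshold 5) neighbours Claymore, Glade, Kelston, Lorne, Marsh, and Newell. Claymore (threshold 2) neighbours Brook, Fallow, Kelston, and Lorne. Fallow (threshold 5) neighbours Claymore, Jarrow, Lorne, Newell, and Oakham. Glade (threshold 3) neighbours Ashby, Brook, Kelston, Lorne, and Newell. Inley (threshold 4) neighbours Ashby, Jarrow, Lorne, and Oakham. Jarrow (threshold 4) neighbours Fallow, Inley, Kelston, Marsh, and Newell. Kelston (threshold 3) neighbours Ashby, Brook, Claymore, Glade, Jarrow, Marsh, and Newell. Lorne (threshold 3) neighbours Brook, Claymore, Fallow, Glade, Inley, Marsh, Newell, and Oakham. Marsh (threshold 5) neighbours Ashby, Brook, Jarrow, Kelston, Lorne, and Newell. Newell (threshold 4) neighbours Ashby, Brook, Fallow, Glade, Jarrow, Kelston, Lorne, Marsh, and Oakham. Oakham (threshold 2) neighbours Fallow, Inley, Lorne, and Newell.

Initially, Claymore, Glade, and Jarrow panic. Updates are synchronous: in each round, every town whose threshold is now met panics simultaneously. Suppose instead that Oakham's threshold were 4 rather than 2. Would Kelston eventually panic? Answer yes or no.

yes

With Oakham's threshold at 4:
Round 1 — Claymore, Glade, Jarrow panic (initial).
Round 2 — checking thresholds:
  Ashby: 1 of 5 neighbours < 5, below threshold.
  Brook: 2 of 6 neighbours < 5, below threshold.
  Fallow: 2 of 5 neighbours < 5, below threshold.
  Inley: 1 of 4 neighbours < 4, below threshold.
  Kelston: 3 of 7 neighbours ≥ 3, panics.
  Lorne: 2 of 8 neighbours < 3, below threshold.
  Marsh: 1 of 6 neighbours < 5, below threshold.
  Newell: 2 of 9 neighbours < 4, below threshold.
Round 3 — no new panics; cascade stops.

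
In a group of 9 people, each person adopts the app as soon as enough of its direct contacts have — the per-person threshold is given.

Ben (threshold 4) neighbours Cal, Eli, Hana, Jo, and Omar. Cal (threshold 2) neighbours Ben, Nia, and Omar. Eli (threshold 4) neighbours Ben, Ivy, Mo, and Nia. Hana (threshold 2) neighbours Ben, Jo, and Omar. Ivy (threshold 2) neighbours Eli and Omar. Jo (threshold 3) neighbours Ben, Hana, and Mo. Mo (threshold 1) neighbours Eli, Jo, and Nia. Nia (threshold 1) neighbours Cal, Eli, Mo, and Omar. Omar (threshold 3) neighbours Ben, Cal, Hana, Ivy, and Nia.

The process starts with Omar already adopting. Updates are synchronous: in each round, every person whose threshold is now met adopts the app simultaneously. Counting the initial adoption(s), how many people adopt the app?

Round 1 — Omar adopts the app (initial).
Round 2 — checking thresholds:
  Ben: 1 of 5 neighbours < 4, holds.
  Cal: 1 of 3 neighbours < 2, holds.
  Hana: 1 of 3 neighbours < 2, holds.
  Ivy: 1 of 2 neighbours < 2, holds.
  Nia: 1 of 4 neighbours ≥ 1, adopts the app.
Round 3 — checking thresholds:
  Ben: 1 of 5 neighbours < 4, holds.
  Cal: 2 of 3 neighbours ≥ 2, adopts the app.
  Eli: 1 of 4 neighbours < 4, holds.
  Hana: 1 of 3 neighbours < 2, holds.
  Ivy: 1 of 2 neighbours < 2, holds.
  Mo: 1 of 3 neighbours ≥ 1, adopts the app.
Round 4 — no new adoptions; cascade stops.

4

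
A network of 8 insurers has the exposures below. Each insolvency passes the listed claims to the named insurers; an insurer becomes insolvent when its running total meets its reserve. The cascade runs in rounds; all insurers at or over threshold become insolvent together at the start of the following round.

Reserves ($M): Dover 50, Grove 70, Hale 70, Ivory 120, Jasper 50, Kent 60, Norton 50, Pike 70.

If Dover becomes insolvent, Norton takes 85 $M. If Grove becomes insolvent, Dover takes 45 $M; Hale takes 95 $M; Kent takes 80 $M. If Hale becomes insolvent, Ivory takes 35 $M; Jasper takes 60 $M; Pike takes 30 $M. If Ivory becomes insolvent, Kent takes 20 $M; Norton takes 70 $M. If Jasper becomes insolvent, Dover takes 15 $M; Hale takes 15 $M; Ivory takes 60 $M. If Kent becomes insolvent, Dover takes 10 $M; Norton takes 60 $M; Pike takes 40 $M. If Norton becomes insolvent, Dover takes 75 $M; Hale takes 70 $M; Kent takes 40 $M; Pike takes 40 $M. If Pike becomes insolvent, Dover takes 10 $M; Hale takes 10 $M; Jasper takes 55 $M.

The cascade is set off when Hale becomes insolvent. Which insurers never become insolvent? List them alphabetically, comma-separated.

Dover, Grove, Ivory, Kent, Norton, Pike

Round 1 — Hale becomes insolvent (initial).
  Ivory: +35 → 35 < 120
  Jasper: +60 → 60 ≥ 50
  Pike: +30 → 30 < 70
Round 2 — Jasper becomes insolvent.
  Dover: +15 → 15 < 50
  Ivory: +60 → 95 < 120
No further insolvencies.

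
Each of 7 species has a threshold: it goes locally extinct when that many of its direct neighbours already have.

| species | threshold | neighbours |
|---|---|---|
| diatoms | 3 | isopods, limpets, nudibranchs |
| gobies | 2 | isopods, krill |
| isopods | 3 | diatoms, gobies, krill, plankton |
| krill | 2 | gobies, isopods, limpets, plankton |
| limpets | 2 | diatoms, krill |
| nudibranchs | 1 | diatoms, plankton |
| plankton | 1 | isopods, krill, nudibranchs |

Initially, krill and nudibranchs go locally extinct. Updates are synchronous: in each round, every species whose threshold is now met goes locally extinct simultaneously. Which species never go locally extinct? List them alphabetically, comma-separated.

diatoms, gobies, isopods, limpets

Round 1 — krill, nudibranchs go locally extinct (initial).
Round 2 — checking thresholds:
  diatoms: 1 of 3 neighbours < 3, below threshold.
  gobies: 1 of 2 neighbours < 2, below threshold.
  isopods: 1 of 4 neighbours < 3, below threshold.
  limpets: 1 of 2 neighbours < 2, below threshold.
  plankton: 2 of 3 neighbours ≥ 1, goes locally extinct.
Round 3 — no new extinctions; cascade stops.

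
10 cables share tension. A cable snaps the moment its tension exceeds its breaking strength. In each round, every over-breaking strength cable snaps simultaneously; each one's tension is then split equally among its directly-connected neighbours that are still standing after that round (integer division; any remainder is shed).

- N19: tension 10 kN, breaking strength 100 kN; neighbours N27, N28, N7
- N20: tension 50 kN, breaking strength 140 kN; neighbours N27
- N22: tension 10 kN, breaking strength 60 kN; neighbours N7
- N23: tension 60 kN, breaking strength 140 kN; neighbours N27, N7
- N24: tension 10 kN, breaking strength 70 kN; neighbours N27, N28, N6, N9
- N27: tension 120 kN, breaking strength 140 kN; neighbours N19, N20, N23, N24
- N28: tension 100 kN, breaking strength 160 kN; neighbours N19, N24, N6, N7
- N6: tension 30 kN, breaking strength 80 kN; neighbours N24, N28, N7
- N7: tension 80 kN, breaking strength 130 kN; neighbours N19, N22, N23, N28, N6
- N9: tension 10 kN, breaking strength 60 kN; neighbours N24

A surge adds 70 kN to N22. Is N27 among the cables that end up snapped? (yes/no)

no

Round 1 — N22 at 80 > 60. N22 snaps.
  N22 sheds 80 kN to N7: 80 each.
    N7: 80+80 = 160 > 130
Round 2 — N7 snaps.
  N7 sheds 160 kN to N19, N23, N28, N6: 40 each.
    N19: 10+40 = 50 ≤ 100
    N23: 60+40 = 100 ≤ 140
    N28: 100+40 = 140 ≤ 160
    N6: 30+40 = 70 ≤ 80
No further breaks.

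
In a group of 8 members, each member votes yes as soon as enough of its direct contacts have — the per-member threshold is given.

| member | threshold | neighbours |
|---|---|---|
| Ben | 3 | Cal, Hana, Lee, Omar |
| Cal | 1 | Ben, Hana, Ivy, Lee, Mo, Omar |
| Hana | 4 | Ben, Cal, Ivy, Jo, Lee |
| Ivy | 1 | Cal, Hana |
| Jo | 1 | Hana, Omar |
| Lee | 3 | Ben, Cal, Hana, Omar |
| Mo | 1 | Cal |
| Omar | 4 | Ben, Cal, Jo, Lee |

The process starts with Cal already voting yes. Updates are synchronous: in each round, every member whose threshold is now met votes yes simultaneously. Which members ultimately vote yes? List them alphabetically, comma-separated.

Cal, Ivy, Mo

Round 1 — Cal votes yes (initial).
Round 2 — checking thresholds:
  Ben: 1 of 4 neighbours < 3, holds.
  Hana: 1 of 5 neighbours < 4, holds.
  Ivy: 1 of 2 neighbours ≥ 1, votes yes.
  Lee: 1 of 4 neighbours < 3, holds.
  Mo: 1 of 1 neighbours ≥ 1, votes yes.
  Omar: 1 of 4 neighbours < 4, holds.
Round 3 — no new yes votes; cascade stops.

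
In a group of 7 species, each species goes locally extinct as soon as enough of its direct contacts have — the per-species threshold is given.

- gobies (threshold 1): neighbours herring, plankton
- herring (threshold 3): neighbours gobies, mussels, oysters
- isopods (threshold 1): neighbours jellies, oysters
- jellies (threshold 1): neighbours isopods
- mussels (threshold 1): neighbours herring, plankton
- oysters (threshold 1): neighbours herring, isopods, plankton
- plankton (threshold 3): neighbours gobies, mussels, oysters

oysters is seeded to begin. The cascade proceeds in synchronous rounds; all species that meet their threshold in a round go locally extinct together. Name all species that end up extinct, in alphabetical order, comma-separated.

isopods, jellies, oysters

Round 1 — oysters goes locally extinct (initial).
Round 2 — checking thresholds:
  herring: 1 of 3 neighbours < 3, not yet.
  isopods: 1 of 2 neighbours ≥ 1, goes locally extinct.
  plankton: 1 of 3 neighbours < 3, not yet.
Round 3 — checking thresholds:
  herring: 1 of 3 neighbours < 3, not yet.
  jellies: 1 of 1 neighbours ≥ 1, goes locally extinct.
  plankton: 1 of 3 neighbours < 3, not yet.
Round 4 — no new extinctions; cascade stops.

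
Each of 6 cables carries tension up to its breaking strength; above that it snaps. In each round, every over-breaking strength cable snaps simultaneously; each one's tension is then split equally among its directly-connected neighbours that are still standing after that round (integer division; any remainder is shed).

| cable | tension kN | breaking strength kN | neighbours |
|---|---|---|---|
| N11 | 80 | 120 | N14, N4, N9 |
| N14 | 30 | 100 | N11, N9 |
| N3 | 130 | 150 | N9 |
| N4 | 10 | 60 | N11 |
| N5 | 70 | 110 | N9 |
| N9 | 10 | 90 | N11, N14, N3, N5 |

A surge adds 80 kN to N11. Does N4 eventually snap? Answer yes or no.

yes

Round 1 — N11 at 160 > 120. N11 snaps.
  N11 sheds 160 kN to N14, N4, N9: 53 each (1 lost).
    N14: 30+53 = 83 ≤ 100
    N4: 10+53 = 63 > 60
    N9: 10+53 = 63 ≤ 90
Round 2 — N4 snaps.
  N4 sheds 63 kN: no online neighbours, lost.
No further breaks.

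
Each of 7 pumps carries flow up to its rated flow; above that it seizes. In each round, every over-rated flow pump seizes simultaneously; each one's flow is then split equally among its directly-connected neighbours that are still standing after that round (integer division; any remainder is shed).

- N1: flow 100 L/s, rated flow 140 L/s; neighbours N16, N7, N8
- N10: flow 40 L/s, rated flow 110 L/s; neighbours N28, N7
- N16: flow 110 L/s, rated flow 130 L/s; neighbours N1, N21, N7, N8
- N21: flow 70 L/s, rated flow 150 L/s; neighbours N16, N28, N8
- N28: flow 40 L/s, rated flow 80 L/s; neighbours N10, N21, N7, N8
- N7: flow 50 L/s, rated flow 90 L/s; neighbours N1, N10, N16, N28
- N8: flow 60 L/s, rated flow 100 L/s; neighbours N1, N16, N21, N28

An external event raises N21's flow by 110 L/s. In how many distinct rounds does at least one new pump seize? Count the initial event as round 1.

4

Round 1 — N21 at 180 > 150. N21 seizes.
  N21 sheds 180 L/s to N16, N28, N8: 60 each.
    N16: 110+60 = 170 > 130
    N28: 40+60 = 100 > 80
    N8: 60+60 = 120 > 100
Round 2 — N16, N28, N8 seize.
  N16 sheds 170 L/s to N1, N7: 85 each.
    N1: 100+85 = 185 > 140
    N7: 50+85 = 135 > 90
  N28 sheds 100 L/s to N10, N7: 50 each.
    N10: 40+50 = 90 ≤ 110
    N7: 135+50 = 185 > 90
  N8 sheds 120 L/s to N1: 120 each.
    N1: 185+120 = 305 > 140
Round 3 — N1, N7 seize.
  N1 sheds 305 L/s: no online neighbours, lost.
  N7 sheds 185 L/s to N10: 185 each.
    N10: 90+185 = 275 > 110
Round 4 — N10 seizes.
  N10 sheds 275 L/s: no online neighbours, lost.
No further seizures.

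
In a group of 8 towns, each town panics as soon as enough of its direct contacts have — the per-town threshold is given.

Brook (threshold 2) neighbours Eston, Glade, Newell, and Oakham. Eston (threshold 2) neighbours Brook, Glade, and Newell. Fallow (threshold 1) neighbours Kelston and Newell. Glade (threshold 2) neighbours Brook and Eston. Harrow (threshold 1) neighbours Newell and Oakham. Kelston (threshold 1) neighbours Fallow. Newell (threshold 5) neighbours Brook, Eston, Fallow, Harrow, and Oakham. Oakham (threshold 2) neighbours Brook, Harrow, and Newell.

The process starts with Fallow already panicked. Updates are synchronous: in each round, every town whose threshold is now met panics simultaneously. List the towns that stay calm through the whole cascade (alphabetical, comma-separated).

Brook, Eston, Glade, Harrow, Newell, Oakham

Round 1 — Fallow panics (initial).
Round 2 — checking thresholds:
  Kelston: 1 of 1 neighbours ≥ 1, panics.
  Newell: 1 of 5 neighbours < 5, not yet.
Round 3 — no new panics; cascade stops.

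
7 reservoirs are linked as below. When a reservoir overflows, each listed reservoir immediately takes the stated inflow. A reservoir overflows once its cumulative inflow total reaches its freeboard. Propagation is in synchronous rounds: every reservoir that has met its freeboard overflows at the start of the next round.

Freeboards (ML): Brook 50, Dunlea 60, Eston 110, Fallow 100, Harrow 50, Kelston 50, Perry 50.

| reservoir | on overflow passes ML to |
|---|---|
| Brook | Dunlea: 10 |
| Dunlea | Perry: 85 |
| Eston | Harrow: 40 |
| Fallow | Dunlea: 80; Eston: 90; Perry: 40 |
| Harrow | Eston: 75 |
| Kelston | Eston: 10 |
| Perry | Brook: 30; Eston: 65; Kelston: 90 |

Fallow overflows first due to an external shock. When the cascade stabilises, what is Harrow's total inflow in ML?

Round 1 — Fallow overflows (initial).
  Dunlea: +80 → 80 ≥ 60
  Eston: +90 → 90 < 110
  Perry: +40 → 40 < 50
Round 2 — Dunlea overflows.
  Perry: +85 → 125 ≥ 50
Round 3 — Perry overflows.
  Brook: +30 → 30 < 50
  Eston: +65 → 155 ≥ 110
  Kelston: +90 → 90 ≥ 50
Round 4 — Eston, Kelston overflow.
  Harrow: +40 → 40 < 50
No further overflows.

40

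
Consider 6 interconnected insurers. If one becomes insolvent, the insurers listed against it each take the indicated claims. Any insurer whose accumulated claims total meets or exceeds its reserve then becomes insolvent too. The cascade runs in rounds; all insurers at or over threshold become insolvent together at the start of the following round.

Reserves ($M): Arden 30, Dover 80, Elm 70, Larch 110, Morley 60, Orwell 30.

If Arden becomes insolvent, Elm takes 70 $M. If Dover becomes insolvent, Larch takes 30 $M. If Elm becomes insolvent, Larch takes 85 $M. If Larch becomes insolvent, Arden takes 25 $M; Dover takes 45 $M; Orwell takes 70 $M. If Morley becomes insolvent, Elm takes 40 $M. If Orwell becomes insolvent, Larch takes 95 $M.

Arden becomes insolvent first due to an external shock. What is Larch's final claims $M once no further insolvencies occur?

Round 1 — Arden becomes insolvent (initial).
  Elm: +70 → 70 ≥ 70
Round 2 — Elm becomes insolvent.
  Larch: +85 → 85 < 110
No further insolvencies.

85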